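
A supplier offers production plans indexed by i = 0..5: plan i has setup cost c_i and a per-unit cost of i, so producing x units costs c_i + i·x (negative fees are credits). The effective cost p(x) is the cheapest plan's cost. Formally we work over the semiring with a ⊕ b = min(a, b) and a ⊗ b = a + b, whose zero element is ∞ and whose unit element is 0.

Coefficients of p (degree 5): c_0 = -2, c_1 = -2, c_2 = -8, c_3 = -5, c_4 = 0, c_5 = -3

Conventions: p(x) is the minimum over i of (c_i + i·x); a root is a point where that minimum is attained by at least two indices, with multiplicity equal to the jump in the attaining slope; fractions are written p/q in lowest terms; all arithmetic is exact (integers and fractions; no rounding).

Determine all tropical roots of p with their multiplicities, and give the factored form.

hull edge (i=0, c=-2) to (i=2, c=-8): slope -3, span 2
hull edge (i=2, c=-8) to (i=5, c=-3): slope 5/3, span 3
Factored form: p(x) = -3 ⊗ (x ⊕ (-5/3)) ⊗ (x ⊕ (-5/3)) ⊗ (x ⊕ (-5/3)) ⊗ (x ⊕ 3) ⊗ (x ⊕ 3)
Answer: roots = -5/3 (mult 3), 3 (mult 2)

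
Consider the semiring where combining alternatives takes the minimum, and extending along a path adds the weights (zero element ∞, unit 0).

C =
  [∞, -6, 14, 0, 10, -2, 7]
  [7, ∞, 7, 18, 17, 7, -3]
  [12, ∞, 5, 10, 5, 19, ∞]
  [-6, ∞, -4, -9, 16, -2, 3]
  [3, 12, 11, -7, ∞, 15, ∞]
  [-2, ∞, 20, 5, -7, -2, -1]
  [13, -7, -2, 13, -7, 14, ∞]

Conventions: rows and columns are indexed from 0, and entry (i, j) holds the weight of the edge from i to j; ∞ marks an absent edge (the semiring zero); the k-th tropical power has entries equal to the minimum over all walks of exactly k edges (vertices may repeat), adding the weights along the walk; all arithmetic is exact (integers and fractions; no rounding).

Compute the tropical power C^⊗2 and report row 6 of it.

C^⊗2:
  [-6, 0, -4, -9, -9, -4, -9]
  [5, -10, -5, 7, -10, 5, 6]
  [4, 6, 6, -2, 10, 8, 13]
  [-15, -12, -13, -18, -9, -11, -6]
  [-13, -3, -11, -16, 8, -9, -4]
  [-4, -8, -3, -14, -9, -4, -3]
  [-4, 5, 0, -14, 3, 0, -10]
Answer: row 6 of C^⊗2 = [-4, 5, 0, -14, 3, 0, -10]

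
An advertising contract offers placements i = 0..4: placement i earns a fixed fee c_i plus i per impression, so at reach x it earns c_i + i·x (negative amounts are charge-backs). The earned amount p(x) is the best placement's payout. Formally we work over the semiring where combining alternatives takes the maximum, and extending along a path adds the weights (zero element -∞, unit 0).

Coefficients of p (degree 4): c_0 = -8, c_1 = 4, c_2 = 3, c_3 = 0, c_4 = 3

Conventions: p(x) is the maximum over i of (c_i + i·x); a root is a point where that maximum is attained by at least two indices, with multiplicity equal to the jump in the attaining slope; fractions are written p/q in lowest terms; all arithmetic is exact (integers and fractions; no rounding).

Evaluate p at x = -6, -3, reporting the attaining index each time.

p(-6) = max(-8+0·(-6)=-8, 4+1·(-6)=-2, 3+2·(-6)=-9, 0+3·(-6)=-18, 3+4·(-6)=-21) = -2 (attained by i=1)
p(-3) = max(-8+0·(-3)=-8, 4+1·(-3)=1, 3+2·(-3)=-3, 0+3·(-3)=-9, 3+4·(-3)=-9) = 1 (attained by i=1)
Answer: p(-6) = -2; p(-3) = 1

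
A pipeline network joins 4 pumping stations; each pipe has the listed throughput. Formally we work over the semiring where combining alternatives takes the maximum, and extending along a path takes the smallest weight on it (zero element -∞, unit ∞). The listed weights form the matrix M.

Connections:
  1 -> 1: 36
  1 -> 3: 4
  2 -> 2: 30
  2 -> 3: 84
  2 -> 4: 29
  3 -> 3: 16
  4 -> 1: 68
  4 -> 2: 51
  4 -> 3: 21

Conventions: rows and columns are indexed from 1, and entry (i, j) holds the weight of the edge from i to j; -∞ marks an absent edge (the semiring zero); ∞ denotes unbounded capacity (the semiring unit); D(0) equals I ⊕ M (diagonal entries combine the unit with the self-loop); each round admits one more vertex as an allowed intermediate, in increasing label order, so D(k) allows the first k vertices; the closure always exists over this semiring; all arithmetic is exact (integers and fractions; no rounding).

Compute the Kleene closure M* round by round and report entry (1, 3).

D(0):
  [∞, -∞, 4, -∞]
  [-∞, ∞, 84, 29]
  [-∞, -∞, ∞, -∞]
  [68, 51, 21, ∞]
D(1):
  [∞, -∞, 4, -∞]
  [-∞, ∞, 84, 29]
  [-∞, -∞, ∞, -∞]
  [68, 51, 21, ∞]
D(2):
  [∞, -∞, 4, -∞]
  [-∞, ∞, 84, 29]
  [-∞, -∞, ∞, -∞]
  [68, 51, 51, ∞]
D(3):
  [∞, -∞, 4, -∞]
  [-∞, ∞, 84, 29]
  [-∞, -∞, ∞, -∞]
  [68, 51, 51, ∞]
D(4):
  [∞, -∞, 4, -∞]
  [29, ∞, 84, 29]
  [-∞, -∞, ∞, -∞]
  [68, 51, 51, ∞]
Answer: M*[1][3] = 4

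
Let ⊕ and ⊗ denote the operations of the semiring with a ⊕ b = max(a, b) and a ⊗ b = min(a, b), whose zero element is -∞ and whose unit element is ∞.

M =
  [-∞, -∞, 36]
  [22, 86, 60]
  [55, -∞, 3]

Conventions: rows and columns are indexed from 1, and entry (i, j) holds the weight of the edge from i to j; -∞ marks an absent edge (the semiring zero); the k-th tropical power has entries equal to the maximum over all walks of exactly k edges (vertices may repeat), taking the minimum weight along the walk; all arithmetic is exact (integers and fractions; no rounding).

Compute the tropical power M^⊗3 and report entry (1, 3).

M^⊗2:
  [36, -∞, 3]
  [55, 86, 60]
  [3, -∞, 36]
M^⊗3:
  [3, -∞, 36]
  [55, 86, 60]
  [36, -∞, 3]
Key observation: the optimum is the walk 1->3->1->3, with weight 36 min 55 min 36 = 36.
Optimal value attained by: walk 1->3->1->3.
Answer: (M^⊗3)[1][3] = 36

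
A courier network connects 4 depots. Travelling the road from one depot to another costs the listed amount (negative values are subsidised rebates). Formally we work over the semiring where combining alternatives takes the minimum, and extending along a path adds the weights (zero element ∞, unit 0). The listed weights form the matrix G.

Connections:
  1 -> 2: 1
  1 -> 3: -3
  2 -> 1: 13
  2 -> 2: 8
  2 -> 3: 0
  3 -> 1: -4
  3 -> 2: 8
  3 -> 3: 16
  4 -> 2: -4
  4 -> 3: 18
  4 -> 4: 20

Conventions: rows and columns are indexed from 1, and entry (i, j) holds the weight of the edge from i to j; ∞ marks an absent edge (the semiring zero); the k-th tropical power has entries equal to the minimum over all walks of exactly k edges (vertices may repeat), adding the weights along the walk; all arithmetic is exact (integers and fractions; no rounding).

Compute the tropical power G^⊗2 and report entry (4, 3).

G^⊗2:
  [-7, 5, 1, ∞]
  [-4, 8, 8, ∞]
  [12, -3, -7, ∞]
  [9, 4, -4, 40]
Key observation: the optimum is the walk 4->2->3, with weight (-4) + 0 = -4.
Optimal value attained by: walk 4->2->3.
Answer: (G^⊗2)[4][3] = -4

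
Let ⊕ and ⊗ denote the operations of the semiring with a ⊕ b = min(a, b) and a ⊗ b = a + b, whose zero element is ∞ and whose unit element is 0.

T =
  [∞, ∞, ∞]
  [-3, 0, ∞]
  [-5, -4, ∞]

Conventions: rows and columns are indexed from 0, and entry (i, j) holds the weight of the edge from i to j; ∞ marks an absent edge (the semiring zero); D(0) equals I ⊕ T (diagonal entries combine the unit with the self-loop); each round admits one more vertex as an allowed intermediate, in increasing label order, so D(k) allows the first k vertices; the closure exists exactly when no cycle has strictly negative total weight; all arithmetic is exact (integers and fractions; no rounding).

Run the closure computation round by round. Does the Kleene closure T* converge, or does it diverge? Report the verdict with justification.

D(0):
  [0, ∞, ∞]
  [-3, 0, ∞]
  [-5, -4, 0]
D(1):
  [0, ∞, ∞]
  [-3, 0, ∞]
  [-5, -4, 0]
D(2):
  [0, ∞, ∞]
  [-3, 0, ∞]
  [-7, -4, 0]
D(3):
  [0, ∞, ∞]
  [-3, 0, ∞]
  [-7, -4, 0]
Key observation: every diagonal entry stays at the unit through all rounds, so no improving cycle exists.
Answer: CONVERGES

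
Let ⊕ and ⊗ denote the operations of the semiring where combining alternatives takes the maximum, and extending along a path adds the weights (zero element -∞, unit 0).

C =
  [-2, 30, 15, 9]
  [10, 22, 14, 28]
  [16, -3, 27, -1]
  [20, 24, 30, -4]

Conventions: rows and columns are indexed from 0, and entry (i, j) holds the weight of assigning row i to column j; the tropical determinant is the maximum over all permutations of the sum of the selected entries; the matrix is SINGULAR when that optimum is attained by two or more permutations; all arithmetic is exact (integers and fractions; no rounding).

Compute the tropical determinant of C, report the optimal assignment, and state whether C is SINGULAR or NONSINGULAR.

σ = (0, 1, 2, 3): (-2) + 22 + 27 + (-4) = 43
σ = (0, 1, 3, 2): (-2) + 22 + (-1) + 30 = 49
σ = (0, 2, 1, 3): (-2) + 14 + (-3) + (-4) = 5
σ = (0, 2, 3, 1): (-2) + 14 + (-1) + 24 = 35
σ = (0, 3, 1, 2): (-2) + 28 + (-3) + 30 = 53
σ = (0, 3, 2, 1): (-2) + 28 + 27 + 24 = 77
σ = (1, 0, 2, 3): 30 + 10 + 27 + (-4) = 63
σ = (1, 0, 3, 2): 30 + 10 + (-1) + 30 = 69
σ = (1, 2, 0, 3): 30 + 14 + 16 + (-4) = 56
σ = (1, 2, 3, 0): 30 + 14 + (-1) + 20 = 63
σ = (1, 3, 0, 2): 30 + 28 + 16 + 30 = 104
σ = (1, 3, 2, 0): 30 + 28 + 27 + 20 = 105
σ = (2, 0, 1, 3): 15 + 10 + (-3) + (-4) = 18
σ = (2, 0, 3, 1): 15 + 10 + (-1) + 24 = 48
σ = (2, 1, 0, 3): 15 + 22 + 16 + (-4) = 49
σ = (2, 1, 3, 0): 15 + 22 + (-1) + 20 = 56
σ = (2, 3, 0, 1): 15 + 28 + 16 + 24 = 83
σ = (2, 3, 1, 0): 15 + 28 + (-3) + 20 = 60
σ = (3, 0, 1, 2): 9 + 10 + (-3) + 30 = 46
σ = (3, 0, 2, 1): 9 + 10 + 27 + 24 = 70
σ = (3, 1, 0, 2): 9 + 22 + 16 + 30 = 77
σ = (3, 1, 2, 0): 9 + 22 + 27 + 20 = 78
σ = (3, 2, 0, 1): 9 + 14 + 16 + 24 = 63
σ = (3, 2, 1, 0): 9 + 14 + (-3) + 20 = 40
Optimal value attained by: σ = (1, 3, 2, 0).
Answer: det⊕(C) = 105; verdict: NONSINGULAR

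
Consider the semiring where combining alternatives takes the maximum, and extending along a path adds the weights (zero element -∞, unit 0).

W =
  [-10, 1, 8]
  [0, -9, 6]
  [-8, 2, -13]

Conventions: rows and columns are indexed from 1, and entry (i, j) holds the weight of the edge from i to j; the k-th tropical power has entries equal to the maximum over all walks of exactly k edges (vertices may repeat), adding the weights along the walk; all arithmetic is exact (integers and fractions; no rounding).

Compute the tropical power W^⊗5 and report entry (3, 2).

W^⊗2:
  [1, 10, 7]
  [-2, 8, 8]
  [2, -7, 8]
W^⊗3:
  [10, 9, 16]
  [8, 10, 14]
  [0, 10, 10]
W^⊗4:
  [9, 18, 18]
  [10, 16, 16]
  [10, 12, 16]
W^⊗5:
  [18, 20, 24]
  [16, 18, 22]
  [12, 18, 18]
Key observation: the optimum is the walk 3->2->3->2->3->2, with weight 2 + 6 + 2 + 6 + 2 = 18.
Optimal value attained by: walk 3->2->3->2->3->2.
Answer: (W^⊗5)[3][2] = 18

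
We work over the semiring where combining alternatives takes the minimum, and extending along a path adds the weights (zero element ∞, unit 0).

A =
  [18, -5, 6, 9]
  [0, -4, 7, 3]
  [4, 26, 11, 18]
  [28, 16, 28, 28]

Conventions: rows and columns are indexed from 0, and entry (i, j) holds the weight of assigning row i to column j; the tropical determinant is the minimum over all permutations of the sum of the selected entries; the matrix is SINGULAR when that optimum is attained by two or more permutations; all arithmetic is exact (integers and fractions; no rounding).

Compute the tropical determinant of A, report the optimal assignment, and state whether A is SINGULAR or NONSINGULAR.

σ = (0, 1, 2, 3): 18 + (-4) + 11 + 28 = 53
σ = (0, 1, 3, 2): 18 + (-4) + 18 + 28 = 60
σ = (0, 2, 1, 3): 18 + 7 + 26 + 28 = 79
σ = (0, 2, 3, 1): 18 + 7 + 18 + 16 = 59
σ = (0, 3, 1, 2): 18 + 3 + 26 + 28 = 75
σ = (0, 3, 2, 1): 18 + 3 + 11 + 16 = 48
σ = (1, 0, 2, 3): (-5) + 0 + 11 + 28 = 34
σ = (1, 0, 3, 2): (-5) + 0 + 18 + 28 = 41
σ = (1, 2, 0, 3): (-5) + 7 + 4 + 28 = 34
σ = (1, 2, 3, 0): (-5) + 7 + 18 + 28 = 48
σ = (1, 3, 0, 2): (-5) + 3 + 4 + 28 = 30
σ = (1, 3, 2, 0): (-5) + 3 + 11 + 28 = 37
σ = (2, 0, 1, 3): 6 + 0 + 26 + 28 = 60
σ = (2, 0, 3, 1): 6 + 0 + 18 + 16 = 40
σ = (2, 1, 0, 3): 6 + (-4) + 4 + 28 = 34
σ = (2, 1, 3, 0): 6 + (-4) + 18 + 28 = 48
σ = (2, 3, 0, 1): 6 + 3 + 4 + 16 = 29
σ = (2, 3, 1, 0): 6 + 3 + 26 + 28 = 63
σ = (3, 0, 1, 2): 9 + 0 + 26 + 28 = 63
σ = (3, 0, 2, 1): 9 + 0 + 11 + 16 = 36
σ = (3, 1, 0, 2): 9 + (-4) + 4 + 28 = 37
σ = (3, 1, 2, 0): 9 + (-4) + 11 + 28 = 44
σ = (3, 2, 0, 1): 9 + 7 + 4 + 16 = 36
σ = (3, 2, 1, 0): 9 + 7 + 26 + 28 = 70
Optimal value attained by: σ = (2, 3, 0, 1).
Answer: det⊕(A) = 29; verdict: NONSINGULAR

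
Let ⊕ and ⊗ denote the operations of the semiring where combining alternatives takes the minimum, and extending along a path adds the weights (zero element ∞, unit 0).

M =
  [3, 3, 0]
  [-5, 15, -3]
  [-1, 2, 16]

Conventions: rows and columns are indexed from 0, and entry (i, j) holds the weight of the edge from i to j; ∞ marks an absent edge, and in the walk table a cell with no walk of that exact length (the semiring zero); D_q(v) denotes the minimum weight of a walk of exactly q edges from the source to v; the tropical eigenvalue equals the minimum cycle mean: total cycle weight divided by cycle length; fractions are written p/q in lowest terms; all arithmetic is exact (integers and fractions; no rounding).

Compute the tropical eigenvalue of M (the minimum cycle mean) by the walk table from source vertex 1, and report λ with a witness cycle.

q=0: [∞, 0, ∞]
q=1: [-5, 15, -3]
q=2: [-4, -2, -5]
q=3: [-7, -3, -5]
Optimal cycle mean attained by: cycle 0->1->0, total 3 + (-5), length 2.
Answer: λ = -1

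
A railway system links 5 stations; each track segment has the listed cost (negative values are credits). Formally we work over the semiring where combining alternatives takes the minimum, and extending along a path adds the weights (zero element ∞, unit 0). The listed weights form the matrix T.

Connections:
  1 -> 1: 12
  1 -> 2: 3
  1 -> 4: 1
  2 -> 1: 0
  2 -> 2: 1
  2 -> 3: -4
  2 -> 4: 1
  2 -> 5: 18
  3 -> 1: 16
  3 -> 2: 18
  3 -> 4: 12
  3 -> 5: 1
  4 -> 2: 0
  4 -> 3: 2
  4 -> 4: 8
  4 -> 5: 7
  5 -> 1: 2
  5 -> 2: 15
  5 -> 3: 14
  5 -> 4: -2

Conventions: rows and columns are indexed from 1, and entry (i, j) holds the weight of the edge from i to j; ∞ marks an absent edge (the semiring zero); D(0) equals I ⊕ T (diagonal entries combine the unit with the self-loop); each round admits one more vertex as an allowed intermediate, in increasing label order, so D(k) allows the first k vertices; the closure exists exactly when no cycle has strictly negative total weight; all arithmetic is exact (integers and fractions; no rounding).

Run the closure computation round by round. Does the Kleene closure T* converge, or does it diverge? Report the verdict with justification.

D(0):
  [0, 3, ∞, 1, ∞]
  [0, 0, -4, 1, 18]
  [16, 18, 0, 12, 1]
  [∞, 0, 2, 0, 7]
  [2, 15, 14, -2, 0]
D(1):
  [0, 3, ∞, 1, ∞]
  [0, 0, -4, 1, 18]
  [16, 18, 0, 12, 1]
  [∞, 0, 2, 0, 7]
  [2, 5, 14, -2, 0]
D(2):
  [0, 3, -1, 1, 21]
  [0, 0, -4, 1, 18]
  [16, 18, 0, 12, 1]
  [0, 0, -4, 0, 7]
  [2, 5, 1, -2, 0]
D(3):
  [0, 3, -1, 1, 0]
  [0, 0, -4, 1, -3]
  [16, 18, 0, 12, 1]
  [0, 0, -4, 0, -3]
  [2, 5, 1, -2, 0]
Detection: at round 4, diagonal entry (5, 5) turns strictly negative.
Key observation: the cycle 5->4->2->3->5 has total weight (-2) + 0 + (-4) + 1, which is strictly negative.
Answer: DIVERGES — negative cycle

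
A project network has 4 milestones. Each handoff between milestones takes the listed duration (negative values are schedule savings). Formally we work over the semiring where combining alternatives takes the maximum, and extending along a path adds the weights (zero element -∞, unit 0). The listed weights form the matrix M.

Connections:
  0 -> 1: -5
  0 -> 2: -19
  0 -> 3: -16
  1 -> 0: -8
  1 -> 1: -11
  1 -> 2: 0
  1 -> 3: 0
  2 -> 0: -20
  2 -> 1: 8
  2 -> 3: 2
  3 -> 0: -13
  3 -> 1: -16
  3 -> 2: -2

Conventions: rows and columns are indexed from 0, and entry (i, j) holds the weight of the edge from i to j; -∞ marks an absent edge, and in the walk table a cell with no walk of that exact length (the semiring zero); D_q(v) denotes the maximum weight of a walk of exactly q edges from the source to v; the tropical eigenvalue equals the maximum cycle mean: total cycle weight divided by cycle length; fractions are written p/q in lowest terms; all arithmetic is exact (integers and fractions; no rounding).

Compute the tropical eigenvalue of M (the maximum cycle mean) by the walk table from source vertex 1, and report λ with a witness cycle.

q=0: [-∞, 0, -∞, -∞]
q=1: [-8, -11, 0, 0]
q=2: [-13, 8, -2, 2]
q=3: [0, 6, 8, 8]
q=4: [-2, 16, 6, 10]
Optimal cycle mean attained by: cycle 1->2->1, total 0 + 8, length 2.
Answer: λ = 4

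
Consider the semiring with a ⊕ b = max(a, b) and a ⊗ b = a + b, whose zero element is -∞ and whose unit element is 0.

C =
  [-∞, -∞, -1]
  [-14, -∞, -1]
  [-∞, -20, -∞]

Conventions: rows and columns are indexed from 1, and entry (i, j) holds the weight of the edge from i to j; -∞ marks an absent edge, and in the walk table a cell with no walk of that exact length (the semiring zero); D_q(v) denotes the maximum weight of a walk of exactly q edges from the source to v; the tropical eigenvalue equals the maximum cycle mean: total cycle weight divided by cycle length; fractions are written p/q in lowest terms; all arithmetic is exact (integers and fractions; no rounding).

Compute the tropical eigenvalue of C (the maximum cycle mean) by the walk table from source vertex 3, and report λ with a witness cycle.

q=0: [-∞, -∞, 0]
q=1: [-∞, -20, -∞]
q=2: [-34, -∞, -21]
q=3: [-∞, -41, -35]
Optimal cycle mean attained by: cycle 2->3->2, total (-1) + (-20), length 2.
Answer: λ = -21/2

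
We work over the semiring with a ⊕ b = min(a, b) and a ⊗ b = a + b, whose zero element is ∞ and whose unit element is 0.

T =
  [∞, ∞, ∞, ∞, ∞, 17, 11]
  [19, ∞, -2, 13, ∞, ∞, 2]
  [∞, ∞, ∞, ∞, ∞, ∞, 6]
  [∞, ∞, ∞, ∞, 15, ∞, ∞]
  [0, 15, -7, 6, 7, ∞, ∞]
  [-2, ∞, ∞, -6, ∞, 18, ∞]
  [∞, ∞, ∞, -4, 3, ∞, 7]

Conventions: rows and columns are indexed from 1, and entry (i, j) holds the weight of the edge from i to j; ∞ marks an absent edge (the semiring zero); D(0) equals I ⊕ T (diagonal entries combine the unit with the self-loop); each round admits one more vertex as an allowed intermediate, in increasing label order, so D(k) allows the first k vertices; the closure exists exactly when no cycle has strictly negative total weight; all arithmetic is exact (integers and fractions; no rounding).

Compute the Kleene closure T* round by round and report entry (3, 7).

D(0):
  [0, ∞, ∞, ∞, ∞, 17, 11]
  [19, 0, -2, 13, ∞, ∞, 2]
  [∞, ∞, 0, ∞, ∞, ∞, 6]
  [∞, ∞, ∞, 0, 15, ∞, ∞]
  [0, 15, -7, 6, 0, ∞, ∞]
  [-2, ∞, ∞, -6, ∞, 0, ∞]
  [∞, ∞, ∞, -4, 3, ∞, 0]
D(1):
  [0, ∞, ∞, ∞, ∞, 17, 11]
  [19, 0, -2, 13, ∞, 36, 2]
  [∞, ∞, 0, ∞, ∞, ∞, 6]
  [∞, ∞, ∞, 0, 15, ∞, ∞]
  [0, 15, -7, 6, 0, 17, 11]
  [-2, ∞, ∞, -6, ∞, 0, 9]
  [∞, ∞, ∞, -4, 3, ∞, 0]
D(2):
  [0, ∞, ∞, ∞, ∞, 17, 11]
  [19, 0, -2, 13, ∞, 36, 2]
  [∞, ∞, 0, ∞, ∞, ∞, 6]
  [∞, ∞, ∞, 0, 15, ∞, ∞]
  [0, 15, -7, 6, 0, 17, 11]
  [-2, ∞, ∞, -6, ∞, 0, 9]
  [∞, ∞, ∞, -4, 3, ∞, 0]
D(3):
  [0, ∞, ∞, ∞, ∞, 17, 11]
  [19, 0, -2, 13, ∞, 36, 2]
  [∞, ∞, 0, ∞, ∞, ∞, 6]
  [∞, ∞, ∞, 0, 15, ∞, ∞]
  [0, 15, -7, 6, 0, 17, -1]
  [-2, ∞, ∞, -6, ∞, 0, 9]
  [∞, ∞, ∞, -4, 3, ∞, 0]
D(4):
  [0, ∞, ∞, ∞, ∞, 17, 11]
  [19, 0, -2, 13, 28, 36, 2]
  [∞, ∞, 0, ∞, ∞, ∞, 6]
  [∞, ∞, ∞, 0, 15, ∞, ∞]
  [0, 15, -7, 6, 0, 17, -1]
  [-2, ∞, ∞, -6, 9, 0, 9]
  [∞, ∞, ∞, -4, 3, ∞, 0]
D(5):
  [0, ∞, ∞, ∞, ∞, 17, 11]
  [19, 0, -2, 13, 28, 36, 2]
  [∞, ∞, 0, ∞, ∞, ∞, 6]
  [15, 30, 8, 0, 15, 32, 14]
  [0, 15, -7, 6, 0, 17, -1]
  [-2, 24, 2, -6, 9, 0, 8]
  [3, 18, -4, -4, 3, 20, 0]
D(6):
  [0, 41, 19, 11, 26, 17, 11]
  [19, 0, -2, 13, 28, 36, 2]
  [∞, ∞, 0, ∞, ∞, ∞, 6]
  [15, 30, 8, 0, 15, 32, 14]
  [0, 15, -7, 6, 0, 17, -1]
  [-2, 24, 2, -6, 9, 0, 8]
  [3, 18, -4, -4, 3, 20, 0]
D(7):
  [0, 29, 7, 7, 14, 17, 11]
  [5, 0, -2, -2, 5, 22, 2]
  [9, 24, 0, 2, 9, 26, 6]
  [15, 30, 8, 0, 15, 32, 14]
  [0, 15, -7, -5, 0, 17, -1]
  [-2, 24, 2, -6, 9, 0, 8]
  [3, 18, -4, -4, 3, 20, 0]
Answer: T*[3][7] = 6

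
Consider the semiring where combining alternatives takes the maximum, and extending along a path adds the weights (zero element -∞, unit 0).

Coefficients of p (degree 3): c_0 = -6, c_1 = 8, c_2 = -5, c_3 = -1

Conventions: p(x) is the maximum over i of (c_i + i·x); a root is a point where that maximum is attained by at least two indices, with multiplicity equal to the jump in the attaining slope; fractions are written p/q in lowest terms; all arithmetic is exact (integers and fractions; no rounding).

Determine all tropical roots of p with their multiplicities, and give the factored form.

hull edge (i=0, c=-6) to (i=1, c=8): slope 14, span 1
hull edge (i=1, c=8) to (i=3, c=-1): slope -9/2, span 2
Factored form: p(x) = -1 ⊗ (x ⊕ (-14)) ⊗ (x ⊕ 9/2) ⊗ (x ⊕ 9/2)
Answer: roots = -14 (mult 1), 9/2 (mult 2)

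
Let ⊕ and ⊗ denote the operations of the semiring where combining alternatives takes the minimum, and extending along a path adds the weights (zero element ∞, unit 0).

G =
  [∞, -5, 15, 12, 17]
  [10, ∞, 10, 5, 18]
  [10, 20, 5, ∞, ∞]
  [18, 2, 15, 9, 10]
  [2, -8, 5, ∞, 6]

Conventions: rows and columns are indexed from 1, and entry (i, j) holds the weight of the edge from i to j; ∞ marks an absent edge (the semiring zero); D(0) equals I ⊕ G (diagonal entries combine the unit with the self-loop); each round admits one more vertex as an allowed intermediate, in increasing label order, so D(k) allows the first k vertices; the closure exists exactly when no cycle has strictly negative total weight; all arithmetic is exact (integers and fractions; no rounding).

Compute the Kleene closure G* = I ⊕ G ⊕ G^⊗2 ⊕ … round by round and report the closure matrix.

D(0):
  [0, -5, 15, 12, 17]
  [10, 0, 10, 5, 18]
  [10, 20, 0, ∞, ∞]
  [18, 2, 15, 0, 10]
  [2, -8, 5, ∞, 0]
D(1):
  [0, -5, 15, 12, 17]
  [10, 0, 10, 5, 18]
  [10, 5, 0, 22, 27]
  [18, 2, 15, 0, 10]
  [2, -8, 5, 14, 0]
D(2):
  [0, -5, 5, 0, 13]
  [10, 0, 10, 5, 18]
  [10, 5, 0, 10, 23]
  [12, 2, 12, 0, 10]
  [2, -8, 2, -3, 0]
D(3):
  [0, -5, 5, 0, 13]
  [10, 0, 10, 5, 18]
  [10, 5, 0, 10, 23]
  [12, 2, 12, 0, 10]
  [2, -8, 2, -3, 0]
D(4):
  [0, -5, 5, 0, 10]
  [10, 0, 10, 5, 15]
  [10, 5, 0, 10, 20]
  [12, 2, 12, 0, 10]
  [2, -8, 2, -3, 0]
D(5):
  [0, -5, 5, 0, 10]
  [10, 0, 10, 5, 15]
  [10, 5, 0, 10, 20]
  [12, 2, 12, 0, 10]
  [2, -8, 2, -3, 0]
Answer: G* = [[0, -5, 5, 0, 10], [10, 0, 10, 5, 15], [10, 5, 0, 10, 20], [12, 2, 12, 0, 10], [2, -8, 2, -3, 0]]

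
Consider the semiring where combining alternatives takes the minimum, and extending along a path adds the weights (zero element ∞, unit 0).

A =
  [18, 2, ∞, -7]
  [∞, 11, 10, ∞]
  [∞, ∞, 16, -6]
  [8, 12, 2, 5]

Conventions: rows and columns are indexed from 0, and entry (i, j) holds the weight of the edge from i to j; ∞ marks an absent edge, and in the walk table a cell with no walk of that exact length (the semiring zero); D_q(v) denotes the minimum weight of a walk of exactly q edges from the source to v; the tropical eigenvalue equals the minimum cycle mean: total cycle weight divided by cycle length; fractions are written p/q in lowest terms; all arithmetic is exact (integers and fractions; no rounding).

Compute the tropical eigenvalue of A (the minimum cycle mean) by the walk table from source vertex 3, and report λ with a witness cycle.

q=0: [∞, ∞, ∞, 0]
q=1: [8, 12, 2, 5]
q=2: [13, 10, 7, -4]
q=3: [4, 8, -2, 1]
q=4: [9, 6, 3, -8]
Optimal cycle mean attained by: cycle 2->3->2, total (-6) + 2, length 2.
Answer: λ = -2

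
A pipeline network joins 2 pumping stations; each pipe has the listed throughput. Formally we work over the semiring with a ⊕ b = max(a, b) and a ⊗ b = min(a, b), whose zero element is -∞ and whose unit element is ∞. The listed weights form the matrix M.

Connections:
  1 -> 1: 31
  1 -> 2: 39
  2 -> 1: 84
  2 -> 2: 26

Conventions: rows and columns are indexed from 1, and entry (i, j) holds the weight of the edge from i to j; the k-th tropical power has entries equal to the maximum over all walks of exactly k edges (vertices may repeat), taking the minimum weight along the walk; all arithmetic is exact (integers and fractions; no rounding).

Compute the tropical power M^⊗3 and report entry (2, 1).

M^⊗2:
  [39, 31]
  [31, 39]
M^⊗3:
  [31, 39]
  [39, 31]
Key observation: the optimum is the walk 2->1->2->1, with weight 84 min 39 min 84 = 39.
Optimal value attained by: walk 2->1->2->1.
Answer: (M^⊗3)[2][1] = 39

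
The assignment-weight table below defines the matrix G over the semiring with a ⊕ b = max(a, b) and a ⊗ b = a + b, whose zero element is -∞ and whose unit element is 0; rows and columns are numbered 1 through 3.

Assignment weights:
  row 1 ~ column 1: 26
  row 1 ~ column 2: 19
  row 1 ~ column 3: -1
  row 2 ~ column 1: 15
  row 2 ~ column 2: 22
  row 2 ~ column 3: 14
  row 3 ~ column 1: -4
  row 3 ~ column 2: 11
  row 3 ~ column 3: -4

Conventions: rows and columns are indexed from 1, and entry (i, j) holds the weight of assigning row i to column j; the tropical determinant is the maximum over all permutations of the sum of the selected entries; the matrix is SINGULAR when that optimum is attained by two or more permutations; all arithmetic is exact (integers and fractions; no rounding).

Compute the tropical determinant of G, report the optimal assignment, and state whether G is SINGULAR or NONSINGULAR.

σ = (1, 2, 3): 26 + 22 + (-4) = 44
σ = (1, 3, 2): 26 + 14 + 11 = 51
σ = (2, 1, 3): 19 + 15 + (-4) = 30
σ = (2, 3, 1): 19 + 14 + (-4) = 29
σ = (3, 1, 2): (-1) + 15 + 11 = 25
σ = (3, 2, 1): (-1) + 22 + (-4) = 17
Optimal value attained by: σ = (1, 3, 2).
Answer: det⊕(G) = 51; verdict: NONSINGULAR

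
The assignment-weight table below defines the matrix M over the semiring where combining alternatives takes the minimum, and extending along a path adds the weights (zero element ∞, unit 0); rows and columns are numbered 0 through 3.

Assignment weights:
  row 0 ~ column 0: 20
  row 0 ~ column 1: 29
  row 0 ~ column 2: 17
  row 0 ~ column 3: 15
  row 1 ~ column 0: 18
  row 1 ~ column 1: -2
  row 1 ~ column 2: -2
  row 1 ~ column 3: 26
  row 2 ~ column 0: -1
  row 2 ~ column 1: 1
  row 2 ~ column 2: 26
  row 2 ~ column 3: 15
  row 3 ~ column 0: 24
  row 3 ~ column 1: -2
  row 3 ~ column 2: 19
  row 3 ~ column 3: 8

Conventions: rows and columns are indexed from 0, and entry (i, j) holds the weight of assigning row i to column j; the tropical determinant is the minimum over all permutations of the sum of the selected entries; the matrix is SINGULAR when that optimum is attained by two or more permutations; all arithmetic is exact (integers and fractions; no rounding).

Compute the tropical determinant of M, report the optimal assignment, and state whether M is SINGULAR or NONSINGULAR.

σ = (0, 1, 2, 3): 20 + (-2) + 26 + 8 = 52
σ = (0, 1, 3, 2): 20 + (-2) + 15 + 19 = 52
σ = (0, 2, 1, 3): 20 + (-2) + 1 + 8 = 27
σ = (0, 2, 3, 1): 20 + (-2) + 15 + (-2) = 31
σ = (0, 3, 1, 2): 20 + 26 + 1 + 19 = 66
σ = (0, 3, 2, 1): 20 + 26 + 26 + (-2) = 70
σ = (1, 0, 2, 3): 29 + 18 + 26 + 8 = 81
σ = (1, 0, 3, 2): 29 + 18 + 15 + 19 = 81
σ = (1, 2, 0, 3): 29 + (-2) + (-1) + 8 = 34
σ = (1, 2, 3, 0): 29 + (-2) + 15 + 24 = 66
σ = (1, 3, 0, 2): 29 + 26 + (-1) + 19 = 73
σ = (1, 3, 2, 0): 29 + 26 + 26 + 24 = 105
σ = (2, 0, 1, 3): 17 + 18 + 1 + 8 = 44
σ = (2, 0, 3, 1): 17 + 18 + 15 + (-2) = 48
σ = (2, 1, 0, 3): 17 + (-2) + (-1) + 8 = 22
σ = (2, 1, 3, 0): 17 + (-2) + 15 + 24 = 54
σ = (2, 3, 0, 1): 17 + 26 + (-1) + (-2) = 40
σ = (2, 3, 1, 0): 17 + 26 + 1 + 24 = 68
σ = (3, 0, 1, 2): 15 + 18 + 1 + 19 = 53
σ = (3, 0, 2, 1): 15 + 18 + 26 + (-2) = 57
σ = (3, 1, 0, 2): 15 + (-2) + (-1) + 19 = 31
σ = (3, 1, 2, 0): 15 + (-2) + 26 + 24 = 63
σ = (3, 2, 0, 1): 15 + (-2) + (-1) + (-2) = 10
σ = (3, 2, 1, 0): 15 + (-2) + 1 + 24 = 38
Optimal value attained by: σ = (3, 2, 0, 1).
Answer: det⊕(M) = 10; verdict: NONSINGULAR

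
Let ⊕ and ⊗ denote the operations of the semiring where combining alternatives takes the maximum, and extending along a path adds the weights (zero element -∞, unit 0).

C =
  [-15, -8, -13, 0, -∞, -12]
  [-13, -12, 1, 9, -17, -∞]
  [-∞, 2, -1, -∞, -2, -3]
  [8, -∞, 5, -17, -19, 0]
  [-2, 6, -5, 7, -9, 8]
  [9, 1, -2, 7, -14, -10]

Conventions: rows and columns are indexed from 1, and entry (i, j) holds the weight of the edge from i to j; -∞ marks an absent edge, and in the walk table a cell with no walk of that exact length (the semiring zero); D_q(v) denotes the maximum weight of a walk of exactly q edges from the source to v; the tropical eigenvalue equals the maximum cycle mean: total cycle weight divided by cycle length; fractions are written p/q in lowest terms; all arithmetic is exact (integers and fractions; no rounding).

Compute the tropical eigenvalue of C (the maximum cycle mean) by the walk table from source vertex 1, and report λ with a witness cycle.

q=0: [0, -∞, -∞, -∞, -∞, -∞]
q=1: [-15, -8, -13, 0, -∞, -12]
q=2: [8, -11, 5, 1, -15, 0]
q=3: [9, 7, 6, 8, 3, 2]
q=4: [16, 9, 13, 16, 4, 11]
q=5: [24, 15, 21, 18, 11, 16]
q=6: [26, 23, 23, 24, 19, 19]
Optimal cycle mean attained by: cycle 2->4->3->2, total 9 + 5 + 2, length 3.
Answer: λ = 16/3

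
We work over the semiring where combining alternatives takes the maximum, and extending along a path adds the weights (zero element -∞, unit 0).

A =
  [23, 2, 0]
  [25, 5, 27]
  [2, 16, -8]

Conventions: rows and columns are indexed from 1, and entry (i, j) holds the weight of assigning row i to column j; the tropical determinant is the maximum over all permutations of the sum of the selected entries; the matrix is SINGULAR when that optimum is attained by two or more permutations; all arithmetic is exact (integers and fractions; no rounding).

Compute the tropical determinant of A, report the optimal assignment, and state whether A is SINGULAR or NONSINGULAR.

σ = (1, 2, 3): 23 + 5 + (-8) = 20
σ = (1, 3, 2): 23 + 27 + 16 = 66
σ = (2, 1, 3): 2 + 25 + (-8) = 19
σ = (2, 3, 1): 2 + 27 + 2 = 31
σ = (3, 1, 2): 0 + 25 + 16 = 41
σ = (3, 2, 1): 0 + 5 + 2 = 7
Optimal value attained by: σ = (1, 3, 2).
Answer: det⊕(A) = 66; verdict: NONSINGULAR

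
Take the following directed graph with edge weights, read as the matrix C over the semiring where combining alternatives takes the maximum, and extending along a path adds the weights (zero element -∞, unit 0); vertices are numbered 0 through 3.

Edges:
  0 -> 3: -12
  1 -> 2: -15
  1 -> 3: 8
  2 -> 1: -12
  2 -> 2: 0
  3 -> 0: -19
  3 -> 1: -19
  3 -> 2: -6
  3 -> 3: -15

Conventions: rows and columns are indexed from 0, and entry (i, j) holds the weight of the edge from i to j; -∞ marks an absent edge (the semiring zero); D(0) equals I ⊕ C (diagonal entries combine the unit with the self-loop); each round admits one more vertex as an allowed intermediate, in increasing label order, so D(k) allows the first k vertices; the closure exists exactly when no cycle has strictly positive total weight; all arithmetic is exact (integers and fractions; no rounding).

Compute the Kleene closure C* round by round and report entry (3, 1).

D(0):
  [0, -∞, -∞, -12]
  [-∞, 0, -15, 8]
  [-∞, -12, 0, -∞]
  [-19, -19, -6, 0]
D(1):
  [0, -∞, -∞, -12]
  [-∞, 0, -15, 8]
  [-∞, -12, 0, -∞]
  [-19, -19, -6, 0]
D(2):
  [0, -∞, -∞, -12]
  [-∞, 0, -15, 8]
  [-∞, -12, 0, -4]
  [-19, -19, -6, 0]
D(3):
  [0, -∞, -∞, -12]
  [-∞, 0, -15, 8]
  [-∞, -12, 0, -4]
  [-19, -18, -6, 0]
D(4):
  [0, -30, -18, -12]
  [-11, 0, 2, 8]
  [-23, -12, 0, -4]
  [-19, -18, -6, 0]
Answer: C*[3][1] = -18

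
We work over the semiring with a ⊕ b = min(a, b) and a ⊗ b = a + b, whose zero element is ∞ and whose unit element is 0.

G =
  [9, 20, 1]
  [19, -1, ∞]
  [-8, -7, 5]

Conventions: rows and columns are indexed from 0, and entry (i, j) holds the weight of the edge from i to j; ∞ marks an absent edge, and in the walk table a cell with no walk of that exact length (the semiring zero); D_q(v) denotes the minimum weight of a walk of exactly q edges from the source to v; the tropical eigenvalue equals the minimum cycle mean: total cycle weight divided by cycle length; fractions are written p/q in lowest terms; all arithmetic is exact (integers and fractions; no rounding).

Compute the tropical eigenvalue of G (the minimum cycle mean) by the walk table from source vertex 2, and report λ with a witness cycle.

q=0: [∞, ∞, 0]
q=1: [-8, -7, 5]
q=2: [-3, -8, -7]
q=3: [-15, -14, -2]
Optimal cycle mean attained by: cycle 0->2->0, total 1 + (-8), length 2.
Answer: λ = -7/2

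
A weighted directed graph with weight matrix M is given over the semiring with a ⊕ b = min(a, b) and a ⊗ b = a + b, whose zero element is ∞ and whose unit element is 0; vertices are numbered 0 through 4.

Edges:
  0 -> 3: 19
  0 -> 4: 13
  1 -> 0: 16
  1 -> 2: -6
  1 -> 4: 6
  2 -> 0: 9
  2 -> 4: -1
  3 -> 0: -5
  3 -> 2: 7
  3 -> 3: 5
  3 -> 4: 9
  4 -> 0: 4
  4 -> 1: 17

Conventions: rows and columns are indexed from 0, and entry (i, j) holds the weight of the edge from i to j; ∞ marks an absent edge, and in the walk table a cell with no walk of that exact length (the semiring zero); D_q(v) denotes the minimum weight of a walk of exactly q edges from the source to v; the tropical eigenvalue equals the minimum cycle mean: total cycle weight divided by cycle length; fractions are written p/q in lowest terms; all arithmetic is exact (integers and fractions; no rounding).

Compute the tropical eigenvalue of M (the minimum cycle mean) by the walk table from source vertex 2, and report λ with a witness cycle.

q=0: [∞, ∞, 0, ∞, ∞]
q=1: [9, ∞, ∞, ∞, -1]
q=2: [3, 16, ∞, 28, 22]
q=3: [23, 39, 10, 22, 16]
q=4: [17, 33, 29, 27, 9]
q=5: [13, 26, 27, 32, 28]
Optimal cycle mean attained by: cycle 1->2->4->1, total (-6) + (-1) + 17, length 3.
Answer: λ = 10/3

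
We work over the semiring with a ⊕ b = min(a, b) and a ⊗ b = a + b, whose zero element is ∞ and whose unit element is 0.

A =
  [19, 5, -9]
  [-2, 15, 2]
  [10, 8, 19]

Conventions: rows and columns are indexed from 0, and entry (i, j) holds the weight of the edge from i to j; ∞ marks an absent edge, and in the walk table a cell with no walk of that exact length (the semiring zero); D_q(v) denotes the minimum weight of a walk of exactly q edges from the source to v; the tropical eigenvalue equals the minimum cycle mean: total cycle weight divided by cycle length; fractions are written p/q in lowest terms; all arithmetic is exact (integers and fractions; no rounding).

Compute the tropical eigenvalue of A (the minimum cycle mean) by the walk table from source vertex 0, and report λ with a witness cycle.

q=0: [0, ∞, ∞]
q=1: [19, 5, -9]
q=2: [1, -1, 7]
q=3: [-3, 6, -8]
Optimal cycle mean attained by: cycle 0->2->1->0, total (-9) + 8 + (-2), length 3.
Answer: λ = -1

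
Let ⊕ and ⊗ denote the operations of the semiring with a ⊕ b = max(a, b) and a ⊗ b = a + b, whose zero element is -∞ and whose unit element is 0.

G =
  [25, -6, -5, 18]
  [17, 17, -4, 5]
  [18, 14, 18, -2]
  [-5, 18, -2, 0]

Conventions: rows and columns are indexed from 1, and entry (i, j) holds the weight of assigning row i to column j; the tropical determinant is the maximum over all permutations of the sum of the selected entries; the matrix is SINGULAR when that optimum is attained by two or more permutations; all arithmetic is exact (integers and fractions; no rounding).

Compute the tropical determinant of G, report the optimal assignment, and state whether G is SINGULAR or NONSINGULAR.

σ = (1, 2, 3, 4): 25 + 17 + 18 + 0 = 60
σ = (1, 2, 4, 3): 25 + 17 + (-2) + (-2) = 38
σ = (1, 3, 2, 4): 25 + (-4) + 14 + 0 = 35
σ = (1, 3, 4, 2): 25 + (-4) + (-2) + 18 = 37
σ = (1, 4, 2, 3): 25 + 5 + 14 + (-2) = 42
σ = (1, 4, 3, 2): 25 + 5 + 18 + 18 = 66
σ = (2, 1, 3, 4): (-6) + 17 + 18 + 0 = 29
σ = (2, 1, 4, 3): (-6) + 17 + (-2) + (-2) = 7
σ = (2, 3, 1, 4): (-6) + (-4) + 18 + 0 = 8
σ = (2, 3, 4, 1): (-6) + (-4) + (-2) + (-5) = -17
σ = (2, 4, 1, 3): (-6) + 5 + 18 + (-2) = 15
σ = (2, 4, 3, 1): (-6) + 5 + 18 + (-5) = 12
σ = (3, 1, 2, 4): (-5) + 17 + 14 + 0 = 26
σ = (3, 1, 4, 2): (-5) + 17 + (-2) + 18 = 28
σ = (3, 2, 1, 4): (-5) + 17 + 18 + 0 = 30
σ = (3, 2, 4, 1): (-5) + 17 + (-2) + (-5) = 5
σ = (3, 4, 1, 2): (-5) + 5 + 18 + 18 = 36
σ = (3, 4, 2, 1): (-5) + 5 + 14 + (-5) = 9
σ = (4, 1, 2, 3): 18 + 17 + 14 + (-2) = 47
σ = (4, 1, 3, 2): 18 + 17 + 18 + 18 = 71
σ = (4, 2, 1, 3): 18 + 17 + 18 + (-2) = 51
σ = (4, 2, 3, 1): 18 + 17 + 18 + (-5) = 48
σ = (4, 3, 1, 2): 18 + (-4) + 18 + 18 = 50
σ = (4, 3, 2, 1): 18 + (-4) + 14 + (-5) = 23
Optimal value attained by: σ = (4, 1, 3, 2).
Answer: det⊕(G) = 71; verdict: NONSINGULAR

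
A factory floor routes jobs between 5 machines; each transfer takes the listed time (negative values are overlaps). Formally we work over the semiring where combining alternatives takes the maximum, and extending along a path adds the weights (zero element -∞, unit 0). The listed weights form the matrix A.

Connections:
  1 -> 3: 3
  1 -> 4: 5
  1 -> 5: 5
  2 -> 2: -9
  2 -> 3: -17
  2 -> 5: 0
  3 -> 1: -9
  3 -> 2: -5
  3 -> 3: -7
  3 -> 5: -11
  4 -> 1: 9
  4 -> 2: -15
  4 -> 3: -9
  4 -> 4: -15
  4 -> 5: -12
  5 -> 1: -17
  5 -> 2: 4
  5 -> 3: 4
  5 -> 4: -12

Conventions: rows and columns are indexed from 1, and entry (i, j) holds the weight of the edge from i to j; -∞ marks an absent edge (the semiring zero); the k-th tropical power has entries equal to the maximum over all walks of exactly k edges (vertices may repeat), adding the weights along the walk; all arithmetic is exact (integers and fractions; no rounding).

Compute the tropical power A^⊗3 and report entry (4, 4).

A^⊗2:
  [14, 9, 9, -7, -7]
  [-17, 4, 4, -12, -9]
  [-16, -7, -6, -4, -4]
  [-6, -8, 12, 14, 14]
  [-3, -1, -3, -12, 4]
A^⊗3:
  [2, 4, 17, 19, 19]
  [-3, -1, -3, -12, 4]
  [5, 0, 0, -11, -7]
  [23, 18, 18, 2, 2]
  [-3, 8, 8, 2, 2]
Key observation: the optimum is the walk 4->1->5->4, with weight 9 + 5 + (-12) = 2.
Optimal value attained by: walk 4->1->5->4.
Answer: (A^⊗3)[4][4] = 2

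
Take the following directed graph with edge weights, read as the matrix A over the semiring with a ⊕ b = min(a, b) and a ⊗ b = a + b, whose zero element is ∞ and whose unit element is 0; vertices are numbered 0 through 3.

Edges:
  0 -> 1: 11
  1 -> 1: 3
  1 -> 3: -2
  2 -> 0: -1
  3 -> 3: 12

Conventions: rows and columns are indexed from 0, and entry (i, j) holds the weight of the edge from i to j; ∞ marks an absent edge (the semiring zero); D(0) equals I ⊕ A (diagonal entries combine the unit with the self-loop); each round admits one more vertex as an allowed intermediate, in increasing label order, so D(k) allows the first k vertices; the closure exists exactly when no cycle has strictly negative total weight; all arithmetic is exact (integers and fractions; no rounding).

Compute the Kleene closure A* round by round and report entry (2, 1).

D(0):
  [0, 11, ∞, ∞]
  [∞, 0, ∞, -2]
  [-1, ∞, 0, ∞]
  [∞, ∞, ∞, 0]
D(1):
  [0, 11, ∞, ∞]
  [∞, 0, ∞, -2]
  [-1, 10, 0, ∞]
  [∞, ∞, ∞, 0]
D(2):
  [0, 11, ∞, 9]
  [∞, 0, ∞, -2]
  [-1, 10, 0, 8]
  [∞, ∞, ∞, 0]
D(3):
  [0, 11, ∞, 9]
  [∞, 0, ∞, -2]
  [-1, 10, 0, 8]
  [∞, ∞, ∞, 0]
D(4):
  [0, 11, ∞, 9]
  [∞, 0, ∞, -2]
  [-1, 10, 0, 8]
  [∞, ∞, ∞, 0]
Answer: A*[2][1] = 10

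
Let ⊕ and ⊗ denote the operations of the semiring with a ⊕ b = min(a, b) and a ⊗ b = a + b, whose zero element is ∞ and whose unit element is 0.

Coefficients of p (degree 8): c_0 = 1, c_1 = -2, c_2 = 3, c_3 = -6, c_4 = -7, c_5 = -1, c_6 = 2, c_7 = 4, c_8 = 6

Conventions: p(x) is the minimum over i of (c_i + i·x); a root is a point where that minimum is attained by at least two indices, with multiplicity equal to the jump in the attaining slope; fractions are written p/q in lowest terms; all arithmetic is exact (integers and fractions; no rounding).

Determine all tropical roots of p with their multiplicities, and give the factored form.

hull edge (i=0, c=1) to (i=1, c=-2): slope -3, span 1
hull edge (i=1, c=-2) to (i=3, c=-6): slope -2, span 2
hull edge (i=3, c=-6) to (i=4, c=-7): slope -1, span 1
hull edge (i=4, c=-7) to (i=8, c=6): slope 13/4, span 4
Factored form: p(x) = 6 ⊗ (x ⊕ (-13/4)) ⊗ (x ⊕ (-13/4)) ⊗ (x ⊕ (-13/4)) ⊗ (x ⊕ (-13/4)) ⊗ (x ⊕ 1) ⊗ (x ⊕ 2) ⊗ (x ⊕ 2) ⊗ (x ⊕ 3)
Answer: roots = -13/4 (mult 4), 1 (mult 1), 2 (mult 2), 3 (mult 1)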